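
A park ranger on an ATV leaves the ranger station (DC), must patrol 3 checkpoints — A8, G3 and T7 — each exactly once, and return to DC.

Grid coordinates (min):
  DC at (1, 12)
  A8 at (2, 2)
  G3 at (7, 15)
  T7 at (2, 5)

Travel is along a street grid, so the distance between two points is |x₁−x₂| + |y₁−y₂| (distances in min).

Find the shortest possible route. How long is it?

There are 3 distinct closed tours to check (reversals are equivalent).
DC-A8-G3-T7-DC: 11+18+15+8 = 52
DC-A8-T7-G3-DC: 11+3+15+9 = 38
DC-G3-A8-T7-DC: 9+18+3+8 = 38
The minimum is 38.
One optimal route: DC → A8 → T7 → G3 → DC (or its reverse).

38 min — the shortest possible round trip.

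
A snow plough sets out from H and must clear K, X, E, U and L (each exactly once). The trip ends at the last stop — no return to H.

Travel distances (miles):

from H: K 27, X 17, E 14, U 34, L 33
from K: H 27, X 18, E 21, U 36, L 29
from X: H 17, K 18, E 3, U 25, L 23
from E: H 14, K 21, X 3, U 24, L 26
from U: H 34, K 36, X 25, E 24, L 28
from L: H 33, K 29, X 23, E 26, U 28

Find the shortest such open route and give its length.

Shortest open route: 92 miles.

There are 5! = 120 possible orderings.
H → K → X → E → U → L: 27+18+3+24+28 = 100
H → K → X → E → L → U: 27+18+3+26+28 = 102
H → K → X → U → E → L: 27+18+25+24+26 = 120
H → K → X → U → L → E: 27+18+25+28+26 = 124
H → K → X → L → E → U: 27+18+23+26+24 = 118
H → K → X → L → U → E: 27+18+23+28+24 = 120
H → K → E → X → U → L: 27+21+3+25+28 = 104
H → K → E → X → L → U: 27+21+3+23+28 = 102
H → K → E → U → X → L: 27+21+24+25+23 = 120
H → K → E → U → L → X: 27+21+24+28+23 = 123
H → K → E → L → X → U: 27+21+26+23+25 = 122
H → K → E → L → U → X: 27+21+26+28+25 = 127
H → K → U → X → E → L: 27+36+25+3+26 = 117
H → K → U → X → L → E: 27+36+25+23+26 = 137
… (106 more)
H → E → X → K → L → U: 14+3+18+29+28 = 92  ← best
The minimum is 92.
One shortest path: H → E → X → K → L → U.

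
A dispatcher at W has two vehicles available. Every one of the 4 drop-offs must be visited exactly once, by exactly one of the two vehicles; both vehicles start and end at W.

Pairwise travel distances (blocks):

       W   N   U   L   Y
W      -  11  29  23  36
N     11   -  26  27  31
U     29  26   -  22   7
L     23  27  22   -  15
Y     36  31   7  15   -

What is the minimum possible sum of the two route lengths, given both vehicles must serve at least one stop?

Minimum combined distance: 96 blocks.

Check every non-empty split of the stops between the two vehicles; for each half take its own optimal tour:
  {N} + {U, L, Y}: 22 + 74 = 96
  {U} + {N, L, Y}: 58 + 80 = 138
  {N, U} + {L, Y}: 66 + 74 = 140
  {L} + {N, U, Y}: 46 + 78 = 124
  {N, L} + {U, Y}: 61 + 72 = 133
  {U, L} + {N, Y}: 74 + 78 = 152
  … (7 splits in total)
Best: vehicle 1 W → N → W = 22; vehicle 2 W → U → Y → L → W = 74; combined 96.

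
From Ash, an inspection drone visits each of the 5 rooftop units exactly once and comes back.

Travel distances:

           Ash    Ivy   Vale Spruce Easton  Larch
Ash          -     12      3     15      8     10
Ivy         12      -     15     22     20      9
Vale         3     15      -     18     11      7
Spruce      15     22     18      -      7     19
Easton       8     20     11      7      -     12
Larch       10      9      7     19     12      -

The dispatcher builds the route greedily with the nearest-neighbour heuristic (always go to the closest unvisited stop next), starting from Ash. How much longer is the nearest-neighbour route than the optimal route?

Excess over optimum: 5.

Ash: Vale=3, Easton=8, Larch=10, Ivy=12, Spruce=15 ⇒ Vale
Vale: Larch=7, Easton=11, Ivy=15, Spruce=18 ⇒ Larch
Larch: Ivy=9, Easton=12, Spruce=19 ⇒ Ivy
Ivy: Easton=20, Spruce=22 ⇒ Easton
Easton: Spruce=7 ⇒ Spruce
NN route Ash → Vale → Larch → Ivy → Easton → Spruce → Ash costs 61.
Optimal: Ash → Vale → Larch → Ivy → Spruce → Easton → Ash costs 56 (by enumerating all 60 distinct tours).
Excess = 61 − 56 = 5.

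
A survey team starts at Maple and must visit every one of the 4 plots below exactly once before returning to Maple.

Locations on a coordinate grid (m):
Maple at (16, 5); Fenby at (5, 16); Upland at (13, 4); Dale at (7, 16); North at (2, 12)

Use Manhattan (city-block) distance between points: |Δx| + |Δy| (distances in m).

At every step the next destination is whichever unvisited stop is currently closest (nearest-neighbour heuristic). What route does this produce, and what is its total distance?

52 m along Maple → Upland → Dale → Fenby → North → Maple.

At Maple the remaining stops are Upland 4, Dale 20, North 21, Fenby 22; go to Upland.
At Upland the remaining stops are Dale 18, North 19, Fenby 20; go to Dale.
At Dale the remaining stops are Fenby 2, North 9; go to Fenby.
At Fenby the remaining stops are North 7; go to North.
Return North→Maple: 21.
Total = 4 + 18 + 2 + 7 + 21 = 52.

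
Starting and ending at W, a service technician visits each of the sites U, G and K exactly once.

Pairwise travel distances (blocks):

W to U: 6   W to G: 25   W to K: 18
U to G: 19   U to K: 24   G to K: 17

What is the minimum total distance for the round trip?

There are 3 distinct closed tours to check (reversals are equivalent).
W→U→G→K→W: 6+19+17+18 = 60
W→U→K→G→W: 6+24+17+25 = 72
W→G→U→K→W: 25+19+24+18 = 86
The minimum is 60.
One optimal route: W → U → G → K → W (or its reverse).

Shortest round trip = 60 blocks.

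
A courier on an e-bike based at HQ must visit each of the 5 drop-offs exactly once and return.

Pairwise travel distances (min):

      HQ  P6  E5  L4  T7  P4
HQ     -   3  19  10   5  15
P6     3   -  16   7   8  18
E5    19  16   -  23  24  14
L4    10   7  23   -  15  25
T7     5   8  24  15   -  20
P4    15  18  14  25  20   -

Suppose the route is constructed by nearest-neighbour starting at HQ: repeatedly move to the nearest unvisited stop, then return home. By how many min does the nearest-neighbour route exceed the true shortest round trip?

6 min longer than the optimal tour.

From HQ: P6=3, T7=5, L4=10, P4=15, E5=19 → choose P6 (3).
From P6: L4=7, T7=8, E5=16, P4=18 → choose L4 (7).
From L4: T7=15, E5=23, P4=25 → choose T7 (15).
From T7: P4=20, E5=24 → choose P4 (20).
From P4: E5=14 → choose E5 (14).
NN route HQ → P6 → L4 → T7 → P4 → E5 → HQ costs 78.
Optimal: HQ → P6 → L4 → E5 → P4 → T7 → HQ costs 72 (by enumerating all 60 distinct tours).
Excess = 78 − 72 = 6.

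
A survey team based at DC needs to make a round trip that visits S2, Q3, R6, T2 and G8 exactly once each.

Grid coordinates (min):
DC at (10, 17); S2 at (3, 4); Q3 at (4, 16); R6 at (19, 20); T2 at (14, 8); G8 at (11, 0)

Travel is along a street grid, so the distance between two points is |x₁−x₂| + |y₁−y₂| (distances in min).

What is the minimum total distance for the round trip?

There are 60 distinct closed tours to check (reversals are equivalent).
DC-S2-Q3-R6-T2-G8-DC: 20+13+19+17+11+18 = 98
DC-S2-Q3-R6-G8-T2-DC: 20+13+19+28+11+13 = 104
DC-S2-Q3-T2-R6-G8-DC: 20+13+18+17+28+18 = 114
DC-S2-Q3-T2-G8-R6-DC: 20+13+18+11+28+12 = 102
DC-S2-Q3-G8-R6-T2-DC: 20+13+23+28+17+13 = 114
DC-S2-Q3-G8-T2-R6-DC: 20+13+23+11+17+12 = 96
DC-S2-R6-Q3-T2-G8-DC: 20+32+19+18+11+18 = 118
DC-S2-R6-Q3-G8-T2-DC: 20+32+19+23+11+13 = 118
DC-S2-R6-T2-Q3-G8-DC: 20+32+17+18+23+18 = 128
DC-S2-R6-T2-G8-Q3-DC: 20+32+17+11+23+7 = 110
DC-S2-R6-G8-Q3-T2-DC: 20+32+28+23+18+13 = 134
DC-S2-R6-G8-T2-Q3-DC: 20+32+28+11+18+7 = 116
DC-S2-T2-Q3-R6-G8-DC: 20+15+18+19+28+18 = 118
DC-S2-T2-Q3-G8-R6-DC: 20+15+18+23+28+12 = 116
… (46 more)
DC-Q3-S2-G8-T2-R6-DC: 7+13+12+11+17+12 = 72  ← best
The minimum is 72.
One optimal route: DC → Q3 → S2 → G8 → T2 → R6 → DC (or its reverse).

Minimum total distance: 72 min.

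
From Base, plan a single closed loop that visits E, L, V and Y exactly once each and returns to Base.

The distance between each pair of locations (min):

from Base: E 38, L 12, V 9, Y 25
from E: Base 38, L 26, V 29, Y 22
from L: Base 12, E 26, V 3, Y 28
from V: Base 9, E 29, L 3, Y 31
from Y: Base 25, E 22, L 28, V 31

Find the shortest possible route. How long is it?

With 4 stops there are 4!/2 = 12 distinct round trips (a route and its reverse cost the same).
Base→E→L→V→Y→Base: 38+26+3+31+25 = 123
Base→E→L→Y→V→Base: 38+26+28+31+9 = 132
Base→E→V→L→Y→Base: 38+29+3+28+25 = 123
Base→E→V→Y→L→Base: 38+29+31+28+12 = 138
Base→E→Y→L→V→Base: 38+22+28+3+9 = 100
Base→E→Y→V→L→Base: 38+22+31+3+12 = 106
Base→L→E→V→Y→Base: 12+26+29+31+25 = 123
Base→L→E→Y→V→Base: 12+26+22+31+9 = 100
Base→L→V→E→Y→Base: 12+3+29+22+25 = 91
Base→L→Y→E→V→Base: 12+28+22+29+9 = 100
Base→V→E→L→Y→Base: 9+29+26+28+25 = 117
Base→V→L→E→Y→Base: 9+3+26+22+25 = 85
The minimum is 85.
One optimal route: Base → V → L → E → Y → Base (or its reverse).

85 min — the shortest possible round trip.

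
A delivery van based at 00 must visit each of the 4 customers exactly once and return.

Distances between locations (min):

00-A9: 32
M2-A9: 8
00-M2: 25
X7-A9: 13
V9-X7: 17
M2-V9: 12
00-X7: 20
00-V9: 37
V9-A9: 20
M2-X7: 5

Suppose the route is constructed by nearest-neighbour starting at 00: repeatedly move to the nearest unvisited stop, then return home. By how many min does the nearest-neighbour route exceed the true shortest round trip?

Excess over optimum: 1 min.

00: X7=20, M2=25, A9=32, V9=37 ⇒ X7
X7: M2=5, A9=13, V9=17 ⇒ M2
M2: A9=8, V9=12 ⇒ A9
A9: V9=20 ⇒ V9
NN route 00 → X7 → M2 → A9 → V9 → 00 costs 90.
Optimal: 00 → X7 → M2 → V9 → A9 → 00 costs 89 (by enumerating all 12 distinct tours).
Excess = 90 − 89 = 1.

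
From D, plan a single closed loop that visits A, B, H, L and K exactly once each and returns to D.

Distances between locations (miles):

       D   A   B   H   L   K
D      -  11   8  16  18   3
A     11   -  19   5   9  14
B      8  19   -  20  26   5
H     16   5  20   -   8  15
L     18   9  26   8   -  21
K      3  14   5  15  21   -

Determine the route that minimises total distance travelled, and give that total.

56 miles — the shortest possible round trip.

There are 60 distinct closed tours to check (reversals are equivalent).
D-A-B-H-L-K-D: 11+19+20+8+21+3 = 82
D-A-B-H-K-L-D: 11+19+20+15+21+18 = 104
D-A-B-L-H-K-D: 11+19+26+8+15+3 = 82
D-A-B-L-K-H-D: 11+19+26+21+15+16 = 108
D-A-B-K-H-L-D: 11+19+5+15+8+18 = 76
D-A-B-K-L-H-D: 11+19+5+21+8+16 = 80
D-A-H-B-L-K-D: 11+5+20+26+21+3 = 86
D-A-H-B-K-L-D: 11+5+20+5+21+18 = 80
D-A-H-L-B-K-D: 11+5+8+26+5+3 = 58
D-A-H-L-K-B-D: 11+5+8+21+5+8 = 58
D-A-H-K-B-L-D: 11+5+15+5+26+18 = 80
D-A-H-K-L-B-D: 11+5+15+21+26+8 = 86
D-A-L-B-H-K-D: 11+9+26+20+15+3 = 84
D-A-L-B-K-H-D: 11+9+26+5+15+16 = 82
… (46 more)
D-A-L-H-B-K-D: 11+9+8+20+5+3 = 56  ← best
The minimum is 56.
One optimal route: D → A → L → H → B → K → D (or its reverse).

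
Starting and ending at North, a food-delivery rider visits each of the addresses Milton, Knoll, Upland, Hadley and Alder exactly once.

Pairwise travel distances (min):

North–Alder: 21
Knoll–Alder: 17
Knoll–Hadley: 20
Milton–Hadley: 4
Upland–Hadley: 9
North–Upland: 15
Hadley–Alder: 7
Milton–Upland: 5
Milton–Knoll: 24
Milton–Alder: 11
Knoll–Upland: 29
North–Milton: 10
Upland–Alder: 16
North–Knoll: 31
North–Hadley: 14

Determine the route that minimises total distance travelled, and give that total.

With 5 stops there are 5!/2 = 60 distinct round trips (a route and its reverse cost the same).
North - Milton - Knoll - Upland - Hadley - Alder - North: 10+24+29+9+7+21 = 100
North - Milton - Knoll - Upland - Alder - Hadley - North: 10+24+29+16+7+14 = 100
North - Milton - Knoll - Hadley - Upland - Alder - North: 10+24+20+9+16+21 = 100
North - Milton - Knoll - Hadley - Alder - Upland - North: 10+24+20+7+16+15 = 92
North - Milton - Knoll - Alder - Upland - Hadley - North: 10+24+17+16+9+14 = 90
North - Milton - Knoll - Alder - Hadley - Upland - North: 10+24+17+7+9+15 = 82
North - Milton - Upland - Knoll - Hadley - Alder - North: 10+5+29+20+7+21 = 92
North - Milton - Upland - Knoll - Alder - Hadley - North: 10+5+29+17+7+14 = 82
North - Milton - Upland - Hadley - Knoll - Alder - North: 10+5+9+20+17+21 = 82
North - Milton - Upland - Hadley - Alder - Knoll - North: 10+5+9+7+17+31 = 79
North - Milton - Upland - Alder - Knoll - Hadley - North: 10+5+16+17+20+14 = 82
North - Milton - Upland - Alder - Hadley - Knoll - North: 10+5+16+7+20+31 = 89
North - Milton - Hadley - Knoll - Upland - Alder - North: 10+4+20+29+16+21 = 100
North - Milton - Hadley - Knoll - Alder - Upland - North: 10+4+20+17+16+15 = 82
… (46 more)
The minimum is 79.
One optimal route: North → Milton → Upland → Hadley → Alder → Knoll → North (or its reverse).

79 min — the shortest possible round trip.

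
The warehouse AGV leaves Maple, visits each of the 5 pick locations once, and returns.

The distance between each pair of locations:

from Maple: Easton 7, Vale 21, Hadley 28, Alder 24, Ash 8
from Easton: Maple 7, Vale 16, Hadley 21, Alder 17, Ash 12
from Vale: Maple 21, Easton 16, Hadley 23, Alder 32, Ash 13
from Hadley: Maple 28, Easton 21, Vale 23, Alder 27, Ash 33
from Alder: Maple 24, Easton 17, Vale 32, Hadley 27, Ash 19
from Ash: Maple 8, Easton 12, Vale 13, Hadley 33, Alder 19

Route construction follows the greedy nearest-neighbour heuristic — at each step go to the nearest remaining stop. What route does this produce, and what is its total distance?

Total distance 106 via the nearest-neighbour route Maple → Easton → Ash → Vale → Hadley → Alder → Maple.

From Maple: distances to unvisited — Easton=7, Ash=8, Vale=21, Alder=24, Hadley=28. Nearest is Easton (7).
From Easton: distances to unvisited — Ash=12, Vale=16, Alder=17, Hadley=21. Nearest is Ash (12).
From Ash: distances to unvisited — Vale=13, Alder=19, Hadley=33. Nearest is Vale (13).
From Vale: distances to unvisited — Hadley=23, Alder=32. Nearest is Hadley (23).
From Hadley: distances to unvisited — Alder=27. Nearest is Alder (27).
Return Alder→Maple: 24.
Total = 7 + 12 + 13 + 23 + 27 + 24 = 106.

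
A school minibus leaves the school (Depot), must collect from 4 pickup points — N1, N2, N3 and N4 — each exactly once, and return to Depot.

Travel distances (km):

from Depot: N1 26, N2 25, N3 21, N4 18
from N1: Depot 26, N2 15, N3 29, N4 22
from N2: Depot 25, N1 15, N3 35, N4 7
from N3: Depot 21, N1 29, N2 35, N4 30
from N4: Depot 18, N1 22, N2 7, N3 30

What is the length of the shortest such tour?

With 4 stops there are 4!/2 = 12 distinct round trips (a route and its reverse cost the same).
Depot→N1→N2→N3→N4→Depot: 26+15+35+30+18 = 124
Depot→N1→N2→N4→N3→Depot: 26+15+7+30+21 = 99
Depot→N1→N3→N2→N4→Depot: 26+29+35+7+18 = 115
Depot→N1→N3→N4→N2→Depot: 26+29+30+7+25 = 117
Depot→N1→N4→N2→N3→Depot: 26+22+7+35+21 = 111
Depot→N1→N4→N3→N2→Depot: 26+22+30+35+25 = 138
Depot→N2→N1→N3→N4→Depot: 25+15+29+30+18 = 117
Depot→N2→N1→N4→N3→Depot: 25+15+22+30+21 = 113
Depot→N2→N3→N1→N4→Depot: 25+35+29+22+18 = 129
Depot→N2→N4→N1→N3→Depot: 25+7+22+29+21 = 104
Depot→N3→N1→N2→N4→Depot: 21+29+15+7+18 = 90
Depot→N3→N2→N1→N4→Depot: 21+35+15+22+18 = 111
The minimum is 90.
One optimal route: Depot → N3 → N1 → N2 → N4 → Depot (or its reverse).

Shortest round trip = 90 km.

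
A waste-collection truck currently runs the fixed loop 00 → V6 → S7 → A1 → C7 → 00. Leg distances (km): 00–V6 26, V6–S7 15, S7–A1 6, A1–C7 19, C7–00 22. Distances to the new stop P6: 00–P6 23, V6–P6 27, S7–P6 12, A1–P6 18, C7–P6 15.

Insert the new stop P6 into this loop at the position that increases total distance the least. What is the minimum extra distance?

Insertion cost between consecutive stops i–j is d(i,P6) + d(P6,j) − d(i,j):
  between 00 and V6: 23 + 27 − 26 = 24
  between V6 and S7: 27 + 12 − 15 = 24
  between S7 and A1: 12 + 18 − 6 = 24
  between A1 and C7: 18 + 15 − 19 = 14
  between C7 and 00: 15 + 23 − 22 = 16
Cheapest insertion is between A1 and C7, adding 14.
New total = 88 + 14 = 102.

Minimum extra distance: 14 km, inserting P6 between A1 and C7.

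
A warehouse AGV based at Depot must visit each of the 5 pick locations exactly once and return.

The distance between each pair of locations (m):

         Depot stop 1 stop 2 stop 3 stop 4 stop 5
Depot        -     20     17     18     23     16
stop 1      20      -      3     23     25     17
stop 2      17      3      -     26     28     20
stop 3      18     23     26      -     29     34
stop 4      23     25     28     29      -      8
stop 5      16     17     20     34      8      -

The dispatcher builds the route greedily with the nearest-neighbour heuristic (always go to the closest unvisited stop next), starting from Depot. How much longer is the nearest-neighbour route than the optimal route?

4 m longer than the optimal tour.

Depot: stop 5=16, stop 2=17, stop 3=18, stop 1=20, stop 4=23 ⇒ stop 5
stop 5: stop 4=8, stop 1=17, stop 2=20, stop 3=34 ⇒ stop 4
stop 4: stop 1=25, stop 2=28, stop 3=29 ⇒ stop 1
stop 1: stop 2=3, stop 3=23 ⇒ stop 2
stop 2: stop 3=26 ⇒ stop 3
NN route Depot → stop 5 → stop 4 → stop 1 → stop 2 → stop 3 → Depot costs 96.
Optimal: Depot → stop 2 → stop 1 → stop 5 → stop 4 → stop 3 → Depot costs 92 (by enumerating all 60 distinct tours).
Excess = 96 − 92 = 4.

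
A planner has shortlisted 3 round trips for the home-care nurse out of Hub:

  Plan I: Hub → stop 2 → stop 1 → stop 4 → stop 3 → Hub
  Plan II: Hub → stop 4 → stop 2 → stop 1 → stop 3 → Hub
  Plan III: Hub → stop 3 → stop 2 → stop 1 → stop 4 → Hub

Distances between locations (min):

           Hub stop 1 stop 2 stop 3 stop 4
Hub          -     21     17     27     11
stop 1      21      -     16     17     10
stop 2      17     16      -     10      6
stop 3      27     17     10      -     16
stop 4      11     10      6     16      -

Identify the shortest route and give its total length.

Shortest is Plan III, total 74 min.

Plan I: 17 + 16 + 10 + 16 + 27 = 86
Plan II: 11 + 6 + 16 + 17 + 27 = 77
Plan III: 27 + 10 + 16 + 10 + 11 = 74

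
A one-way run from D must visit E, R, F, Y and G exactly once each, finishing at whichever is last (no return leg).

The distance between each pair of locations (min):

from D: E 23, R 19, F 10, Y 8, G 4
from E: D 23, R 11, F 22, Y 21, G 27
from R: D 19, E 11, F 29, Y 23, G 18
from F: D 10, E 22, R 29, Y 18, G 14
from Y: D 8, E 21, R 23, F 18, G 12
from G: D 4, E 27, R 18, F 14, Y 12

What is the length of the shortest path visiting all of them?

There are 5! = 120 possible orderings.
D→E→R→F→Y→G: 23+11+29+18+12 = 93
D→E→R→F→G→Y: 23+11+29+14+12 = 89
D→E→R→Y→F→G: 23+11+23+18+14 = 89
D→E→R→Y→G→F: 23+11+23+12+14 = 83
D→E→R→G→F→Y: 23+11+18+14+18 = 84
D→E→R→G→Y→F: 23+11+18+12+18 = 82
D→E→F→R→Y→G: 23+22+29+23+12 = 109
D→E→F→R→G→Y: 23+22+29+18+12 = 104
D→E→F→Y→R→G: 23+22+18+23+18 = 104
D→E→F→Y→G→R: 23+22+18+12+18 = 93
D→E→F→G→R→Y: 23+22+14+18+23 = 100
D→E→F→G→Y→R: 23+22+14+12+23 = 94
D→E→Y→R→F→G: 23+21+23+29+14 = 110
D→E→Y→R→G→F: 23+21+23+18+14 = 99
… (106 more)
D→Y→G→F→E→R: 8+12+14+22+11 = 67  ← best
The minimum is 67.
One shortest path: D → Y → G → F → E → R.

67 min — the minimum one-way total.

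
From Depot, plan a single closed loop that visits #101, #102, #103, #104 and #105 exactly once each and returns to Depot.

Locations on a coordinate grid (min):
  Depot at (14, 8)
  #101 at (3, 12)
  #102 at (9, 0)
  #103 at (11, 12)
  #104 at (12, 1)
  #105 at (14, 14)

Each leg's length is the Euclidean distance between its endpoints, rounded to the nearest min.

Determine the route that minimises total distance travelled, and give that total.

With 5 stops there are 5!/2 = 60 distinct round trips (a route and its reverse cost the same).
Depot - #101 - #102 - #103 - #104 - #105 - Depot: 12+13+12+11+13+6 = 67
Depot - #101 - #102 - #103 - #105 - #104 - Depot: 12+13+12+4+13+7 = 61
Depot - #101 - #102 - #104 - #103 - #105 - Depot: 12+13+3+11+4+6 = 49
Depot - #101 - #102 - #104 - #105 - #103 - Depot: 12+13+3+13+4+5 = 50
Depot - #101 - #102 - #105 - #103 - #104 - Depot: 12+13+15+4+11+7 = 62
Depot - #101 - #102 - #105 - #104 - #103 - Depot: 12+13+15+13+11+5 = 69
Depot - #101 - #103 - #102 - #104 - #105 - Depot: 12+8+12+3+13+6 = 54
Depot - #101 - #103 - #102 - #105 - #104 - Depot: 12+8+12+15+13+7 = 67
Depot - #101 - #103 - #104 - #102 - #105 - Depot: 12+8+11+3+15+6 = 55
Depot - #101 - #103 - #104 - #105 - #102 - Depot: 12+8+11+13+15+9 = 68
Depot - #101 - #103 - #105 - #102 - #104 - Depot: 12+8+4+15+3+7 = 49
Depot - #101 - #103 - #105 - #104 - #102 - Depot: 12+8+4+13+3+9 = 49
Depot - #101 - #104 - #102 - #103 - #105 - Depot: 12+14+3+12+4+6 = 51
Depot - #101 - #104 - #102 - #105 - #103 - Depot: 12+14+3+15+4+5 = 53
… (46 more)
Depot - #104 - #102 - #101 - #103 - #105 - Depot: 7+3+13+8+4+6 = 41  ← best
The minimum is 41.
One optimal route: Depot → #104 → #102 → #101 → #103 → #105 → Depot (or its reverse).

41 min — the shortest possible round trip.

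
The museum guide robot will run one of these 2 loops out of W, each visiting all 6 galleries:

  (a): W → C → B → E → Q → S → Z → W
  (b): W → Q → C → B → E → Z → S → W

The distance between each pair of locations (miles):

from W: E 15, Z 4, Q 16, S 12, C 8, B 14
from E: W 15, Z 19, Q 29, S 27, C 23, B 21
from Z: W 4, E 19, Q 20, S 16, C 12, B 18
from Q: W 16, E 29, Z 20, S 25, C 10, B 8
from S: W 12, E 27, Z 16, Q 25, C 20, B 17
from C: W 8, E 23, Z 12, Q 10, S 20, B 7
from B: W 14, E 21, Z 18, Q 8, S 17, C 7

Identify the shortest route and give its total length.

Shortest is (b), total 101 miles.

(a): 8 + 7 + 21 + 29 + 25 + 16 + 4 = 110
(b): 16 + 10 + 7 + 21 + 19 + 16 + 12 = 101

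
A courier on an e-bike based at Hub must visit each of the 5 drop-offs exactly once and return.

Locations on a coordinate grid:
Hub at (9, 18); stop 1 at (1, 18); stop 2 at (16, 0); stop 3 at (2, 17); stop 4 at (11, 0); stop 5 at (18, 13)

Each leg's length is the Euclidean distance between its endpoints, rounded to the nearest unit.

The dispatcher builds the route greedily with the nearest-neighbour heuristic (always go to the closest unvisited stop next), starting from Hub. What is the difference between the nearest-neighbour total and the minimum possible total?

Hub: stop 3=7, stop 1=8, stop 5=10, stop 4=18, stop 2=19 ⇒ stop 3
stop 3: stop 1=1, stop 5=16, stop 4=19, stop 2=22 ⇒ stop 1
stop 1: stop 5=18, stop 4=21, stop 2=23 ⇒ stop 5
stop 5: stop 2=13, stop 4=15 ⇒ stop 2
stop 2: stop 4=5 ⇒ stop 4
NN route Hub → stop 3 → stop 1 → stop 5 → stop 2 → stop 4 → Hub costs 62.
Optimal: Hub → stop 1 → stop 3 → stop 4 → stop 2 → stop 5 → Hub costs 56 (by enumerating all 60 distinct tours).
Excess = 62 − 56 = 6.

6 longer than the optimal tour.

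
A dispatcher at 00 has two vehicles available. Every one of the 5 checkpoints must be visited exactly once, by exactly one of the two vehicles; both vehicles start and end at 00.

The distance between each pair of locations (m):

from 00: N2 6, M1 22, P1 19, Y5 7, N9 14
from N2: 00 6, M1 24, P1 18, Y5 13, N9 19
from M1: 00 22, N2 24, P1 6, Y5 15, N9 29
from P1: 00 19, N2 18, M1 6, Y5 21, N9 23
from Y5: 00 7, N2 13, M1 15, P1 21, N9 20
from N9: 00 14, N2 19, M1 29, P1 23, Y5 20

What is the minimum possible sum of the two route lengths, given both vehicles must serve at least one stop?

Check every non-empty split of the stops between the two vehicles; for each half take its own optimal tour:
  {N2} + {M1, P1, Y5, N9}: 12 + 65 = 77
  {M1} + {N2, P1, Y5, N9}: 44 + 74 = 118
  {N2, M1} + {P1, Y5, N9}: 52 + 65 = 117
  {P1} + {N2, M1, Y5, N9}: 38 + 76 = 114
  {N2, P1} + {M1, Y5, N9}: 43 + 65 = 108
  {M1, P1} + {N2, Y5, N9}: 47 + 52 = 99
  … (15 splits in total)
Best: vehicle 1 00 → N2 → 00 = 12; vehicle 2 00 → Y5 → M1 → P1 → N9 → 00 = 65; combined 77.

77 m — the smallest possible combined total.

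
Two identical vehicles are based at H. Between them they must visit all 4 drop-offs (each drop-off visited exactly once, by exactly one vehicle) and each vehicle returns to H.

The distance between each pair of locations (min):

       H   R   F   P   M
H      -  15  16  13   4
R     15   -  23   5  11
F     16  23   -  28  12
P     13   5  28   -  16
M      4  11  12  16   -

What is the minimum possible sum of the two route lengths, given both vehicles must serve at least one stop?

65 min — the smallest possible combined total.

Check every non-empty split of the stops between the two vehicles; for each half take its own optimal tour:
  {R} + {F, P, M}: 30 + 57 = 87
  {F} + {R, P, M}: 32 + 33 = 65
  {R, F} + {P, M}: 54 + 33 = 87
  {P} + {R, F, M}: 26 + 54 = 80
  {R, P} + {F, M}: 33 + 32 = 65
  {F, P} + {R, M}: 57 + 30 = 87
  … (7 splits in total)
Best: vehicle 1 H → F → H = 32; vehicle 2 H → P → R → M → H = 33; combined 65.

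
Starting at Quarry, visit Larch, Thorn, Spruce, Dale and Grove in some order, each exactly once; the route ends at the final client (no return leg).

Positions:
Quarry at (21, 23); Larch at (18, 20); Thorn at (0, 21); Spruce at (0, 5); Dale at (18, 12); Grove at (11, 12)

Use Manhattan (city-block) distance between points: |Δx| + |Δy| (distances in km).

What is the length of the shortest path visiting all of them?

There are 5! = 120 possible orderings.
Quarry→Larch→Thorn→Spruce→Dale→Grove: 6+19+16+25+7 = 73
Quarry→Larch→Thorn→Spruce→Grove→Dale: 6+19+16+18+7 = 66
Quarry→Larch→Thorn→Dale→Spruce→Grove: 6+19+27+25+18 = 95
Quarry→Larch→Thorn→Dale→Grove→Spruce: 6+19+27+7+18 = 77
Quarry→Larch→Thorn→Grove→Spruce→Dale: 6+19+20+18+25 = 88
Quarry→Larch→Thorn→Grove→Dale→Spruce: 6+19+20+7+25 = 77
Quarry→Larch→Spruce→Thorn→Dale→Grove: 6+33+16+27+7 = 89
Quarry→Larch→Spruce→Thorn→Grove→Dale: 6+33+16+20+7 = 82
Quarry→Larch→Spruce→Dale→Thorn→Grove: 6+33+25+27+20 = 111
Quarry→Larch→Spruce→Dale→Grove→Thorn: 6+33+25+7+20 = 91
Quarry→Larch→Spruce→Grove→Thorn→Dale: 6+33+18+20+27 = 104
Quarry→Larch→Spruce→Grove→Dale→Thorn: 6+33+18+7+27 = 91
Quarry→Larch→Dale→Thorn→Spruce→Grove: 6+8+27+16+18 = 75
Quarry→Larch→Dale→Thorn→Grove→Spruce: 6+8+27+20+18 = 79
… (106 more)
Quarry→Larch→Dale→Grove→Spruce→Thorn: 6+8+7+18+16 = 55  ← best
The minimum is 55.
One shortest path: Quarry → Larch → Dale → Grove → Spruce → Thorn.

Shortest open route: 55 km.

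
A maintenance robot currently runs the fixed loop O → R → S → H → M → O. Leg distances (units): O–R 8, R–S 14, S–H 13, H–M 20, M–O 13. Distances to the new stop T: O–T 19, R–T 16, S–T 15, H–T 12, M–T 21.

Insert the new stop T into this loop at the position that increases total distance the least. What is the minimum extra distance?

Insertion cost between consecutive stops i–j is d(i,T) + d(T,j) − d(i,j):
  between O and R: 19 + 16 − 8 = 27
  between R and S: 16 + 15 − 14 = 17
  between S and H: 15 + 12 − 13 = 14
  between H and M: 12 + 21 − 20 = 13
  between M and O: 21 + 19 − 13 = 27
Cheapest insertion is between H and M, adding 13.
New total = 68 + 13 = 81.

Minimum extra distance: 13, inserting T between H and M.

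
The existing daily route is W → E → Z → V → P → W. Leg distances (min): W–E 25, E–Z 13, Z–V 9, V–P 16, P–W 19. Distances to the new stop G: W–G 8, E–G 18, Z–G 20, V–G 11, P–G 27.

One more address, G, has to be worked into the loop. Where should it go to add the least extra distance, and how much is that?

+1 min — insert G between W and E.

Insertion cost between consecutive stops i–j is d(i,G) + d(G,j) − d(i,j):
  between W and E: 8 + 18 − 25 = 1
  between E and Z: 18 + 20 − 13 = 25
  between Z and V: 20 + 11 − 9 = 22
  between V and P: 11 + 27 − 16 = 22
  between P and W: 27 + 8 − 19 = 16
Cheapest insertion is between W and E, adding 1.
New total = 82 + 1 = 83.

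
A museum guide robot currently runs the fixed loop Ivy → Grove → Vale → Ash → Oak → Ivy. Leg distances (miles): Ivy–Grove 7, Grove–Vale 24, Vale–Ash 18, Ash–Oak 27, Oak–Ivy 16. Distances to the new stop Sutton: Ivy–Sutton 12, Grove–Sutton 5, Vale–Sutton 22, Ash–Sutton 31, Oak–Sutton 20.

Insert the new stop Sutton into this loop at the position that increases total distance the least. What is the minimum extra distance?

Adding 3 miles by placing Sutton on the Grove–Vale leg.

Insertion cost between consecutive stops i–j is d(i,Sutton) + d(Sutton,j) − d(i,j):
  between Ivy and Grove: 12 + 5 − 7 = 10
  between Grove and Vale: 5 + 22 − 24 = 3
  between Vale and Ash: 22 + 31 − 18 = 35
  between Ash and Oak: 31 + 20 − 27 = 24
  between Oak and Ivy: 20 + 12 − 16 = 16
Cheapest insertion is between Grove and Vale, adding 3.
New total = 92 + 3 = 95.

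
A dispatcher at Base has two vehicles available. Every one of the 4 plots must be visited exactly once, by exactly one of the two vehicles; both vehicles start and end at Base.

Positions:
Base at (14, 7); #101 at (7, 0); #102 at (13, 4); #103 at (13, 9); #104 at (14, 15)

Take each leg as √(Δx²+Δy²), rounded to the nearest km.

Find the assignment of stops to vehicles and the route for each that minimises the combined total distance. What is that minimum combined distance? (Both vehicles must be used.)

Try each way of splitting the stops between the two vehicles (each non-empty) and, for each split, find the best tour for each vehicle:
  {#101} + {#102, #103, #104}: 20 + 22 = 42
  {#102} + {#101, #103, #104}: 6 + 35 = 41
  {#101, #102} + {#103, #104}: 20 + 16 = 36
  {#103} + {#101, #102, #104}: 4 + 35 = 39
  {#101, #103} + {#102, #104}: 23 + 22 = 45
  {#102, #103} + {#101, #104}: 10 + 35 = 45
  … (7 splits in total)
Best: vehicle 1 Base → #101 → #102 → Base = 20; vehicle 2 Base → #103 → #104 → Base = 16; combined 36.

36 km — the smallest possible combined total.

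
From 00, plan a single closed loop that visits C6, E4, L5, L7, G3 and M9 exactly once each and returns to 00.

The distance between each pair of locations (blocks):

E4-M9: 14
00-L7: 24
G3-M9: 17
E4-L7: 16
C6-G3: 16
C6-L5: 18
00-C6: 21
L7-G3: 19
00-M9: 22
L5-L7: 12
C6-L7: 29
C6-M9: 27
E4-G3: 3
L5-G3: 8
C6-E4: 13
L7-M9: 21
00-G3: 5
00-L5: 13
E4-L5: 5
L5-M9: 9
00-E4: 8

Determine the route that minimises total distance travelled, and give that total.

00→C6→E4→L5→L7→G3→M9→00: 21+13+5+12+19+17+22 = 109
00→C6→E4→L5→L7→M9→G3→00: 21+13+5+12+21+17+5 = 94
00→C6→E4→L5→G3→L7→M9→00: 21+13+5+8+19+21+22 = 109
00→C6→E4→L5→G3→M9→L7→00: 21+13+5+8+17+21+24 = 109
00→C6→E4→L5→M9→L7→G3→00: 21+13+5+9+21+19+5 = 93
00→C6→E4→L5→M9→G3→L7→00: 21+13+5+9+17+19+24 = 108
00→C6→E4→L7→L5→G3→M9→00: 21+13+16+12+8+17+22 = 109
00→C6→E4→L7→L5→M9→G3→00: 21+13+16+12+9+17+5 = 93
… (352 more)
The minimum is 93.
One optimal route: 00 → C6 → E4 → L5 → M9 → L7 → G3 → 00 (or its reverse).

93 blocks — the shortest possible round trip.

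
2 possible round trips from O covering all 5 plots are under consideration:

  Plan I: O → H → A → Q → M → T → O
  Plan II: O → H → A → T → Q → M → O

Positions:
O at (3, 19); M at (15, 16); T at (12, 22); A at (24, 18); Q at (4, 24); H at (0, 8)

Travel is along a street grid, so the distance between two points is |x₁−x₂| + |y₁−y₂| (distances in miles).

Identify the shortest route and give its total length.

Shortest is Plan II, total 108 miles.

Plan I: 14 + 34 + 26 + 19 + 9 + 12 = 114
Plan II: 14 + 34 + 16 + 10 + 19 + 15 = 108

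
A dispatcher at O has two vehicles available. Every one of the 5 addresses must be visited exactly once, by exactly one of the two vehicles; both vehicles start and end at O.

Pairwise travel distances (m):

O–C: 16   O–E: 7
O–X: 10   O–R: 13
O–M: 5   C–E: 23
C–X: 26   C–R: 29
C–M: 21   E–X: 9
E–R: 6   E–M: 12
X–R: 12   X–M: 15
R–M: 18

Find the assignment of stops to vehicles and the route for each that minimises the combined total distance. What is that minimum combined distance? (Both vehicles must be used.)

Minimum combined distance: 77 m.

There are 2^4 − 1 = 15 ways to divide the 5 stops into two non-empty groups. For each, the best each vehicle can do is its own shortest tour through its group:
  {C} + {E, X, R, M}: 32 + 45 = 77
  {E} + {C, X, R, M}: 14 + 77 = 91
  {C, E} + {X, R, M}: 46 + 45 = 91
  {X} + {C, E, R, M}: 20 + 68 = 88
  {C, X} + {E, R, M}: 52 + 36 = 88
  {E, X} + {C, R, M}: 26 + 68 = 94
  … (15 splits in total)
Best: vehicle 1 O → C → O = 32; vehicle 2 O → E → R → X → M → O = 45; combined 77.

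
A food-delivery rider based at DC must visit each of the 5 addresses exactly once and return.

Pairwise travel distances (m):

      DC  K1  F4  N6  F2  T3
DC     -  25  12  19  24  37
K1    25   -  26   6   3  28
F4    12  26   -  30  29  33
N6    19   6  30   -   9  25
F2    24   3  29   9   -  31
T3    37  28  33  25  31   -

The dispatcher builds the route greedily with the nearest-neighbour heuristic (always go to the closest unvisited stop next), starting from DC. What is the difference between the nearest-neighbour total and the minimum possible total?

The nearest-neighbour route is 9 m longer than optimal.

DC: F4=12, N6=19, F2=24, K1=25, T3=37 ⇒ F4
F4: K1=26, F2=29, N6=30, T3=33 ⇒ K1
K1: F2=3, N6=6, T3=28 ⇒ F2
F2: N6=9, T3=31 ⇒ N6
N6: T3=25 ⇒ T3
NN route DC → F4 → K1 → F2 → N6 → T3 → DC costs 112.
Optimal: DC → F4 → T3 → N6 → K1 → F2 → DC costs 103 (by enumerating all 60 distinct tours).
Excess = 112 − 103 = 9.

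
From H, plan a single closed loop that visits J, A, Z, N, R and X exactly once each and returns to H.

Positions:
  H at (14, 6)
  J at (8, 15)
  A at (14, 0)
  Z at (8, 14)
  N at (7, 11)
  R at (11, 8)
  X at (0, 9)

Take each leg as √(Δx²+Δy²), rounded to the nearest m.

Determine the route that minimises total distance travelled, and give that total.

Shortest round trip = 46 m.

With 6 stops there are 6!/2 = 360 distinct round trips (a route and its reverse cost the same).
H → J → A → Z → N → R → X → H: 11+16+15+3+5+11+14 = 75
H → J → A → Z → N → X → R → H: 11+16+15+3+7+11+4 = 67
H → J → A → Z → R → N → X → H: 11+16+15+7+5+7+14 = 75
H → J → A → Z → R → X → N → H: 11+16+15+7+11+7+9 = 76
H → J → A → Z → X → N → R → H: 11+16+15+9+7+5+4 = 67
H → J → A → Z → X → R → N → H: 11+16+15+9+11+5+9 = 76
H → J → A → N → Z → R → X → H: 11+16+13+3+7+11+14 = 75
H → J → A → N → Z → X → R → H: 11+16+13+3+9+11+4 = 67
… (352 more)
H → A → X → J → Z → N → R → H: 6+17+10+1+3+5+4 = 46  ← best
The minimum is 46.
One optimal route: H → A → X → J → Z → N → R → H (or its reverse).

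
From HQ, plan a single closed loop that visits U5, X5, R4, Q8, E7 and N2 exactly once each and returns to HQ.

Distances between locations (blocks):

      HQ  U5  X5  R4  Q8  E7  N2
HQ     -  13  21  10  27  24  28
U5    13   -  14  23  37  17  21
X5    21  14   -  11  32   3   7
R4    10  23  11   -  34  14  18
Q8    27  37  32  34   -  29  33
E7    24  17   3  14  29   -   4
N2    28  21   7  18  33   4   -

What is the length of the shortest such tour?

There are 360 distinct closed tours to check (reversals are equivalent).
HQ → U5 → X5 → R4 → Q8 → E7 → N2 → HQ: 13+14+11+34+29+4+28 = 133
HQ → U5 → X5 → R4 → Q8 → N2 → E7 → HQ: 13+14+11+34+33+4+24 = 133
HQ → U5 → X5 → R4 → E7 → Q8 → N2 → HQ: 13+14+11+14+29+33+28 = 142
HQ → U5 → X5 → R4 → E7 → N2 → Q8 → HQ: 13+14+11+14+4+33+27 = 116
HQ → U5 → X5 → R4 → N2 → Q8 → E7 → HQ: 13+14+11+18+33+29+24 = 142
HQ → U5 → X5 → R4 → N2 → E7 → Q8 → HQ: 13+14+11+18+4+29+27 = 116
HQ → U5 → X5 → Q8 → R4 → E7 → N2 → HQ: 13+14+32+34+14+4+28 = 139
HQ → U5 → X5 → Q8 → R4 → N2 → E7 → HQ: 13+14+32+34+18+4+24 = 139
… (352 more)
HQ → U5 → X5 → E7 → N2 → Q8 → R4 → HQ: 13+14+3+4+33+34+10 = 111  ← best
The minimum is 111.
One optimal route: HQ → U5 → X5 → E7 → N2 → Q8 → R4 → HQ (or its reverse).

Minimum total distance: 111 blocks.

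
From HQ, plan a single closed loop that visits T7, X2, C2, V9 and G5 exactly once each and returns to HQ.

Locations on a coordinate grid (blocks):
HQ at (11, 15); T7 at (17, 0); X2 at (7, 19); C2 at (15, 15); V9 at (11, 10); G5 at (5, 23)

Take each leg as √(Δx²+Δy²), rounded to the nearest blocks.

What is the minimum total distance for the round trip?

There are 60 distinct closed tours to check (reversals are equivalent).
HQ - T7 - X2 - C2 - V9 - G5 - HQ: 16+21+9+6+14+10 = 76
HQ - T7 - X2 - C2 - G5 - V9 - HQ: 16+21+9+13+14+5 = 78
HQ - T7 - X2 - V9 - C2 - G5 - HQ: 16+21+10+6+13+10 = 76
HQ - T7 - X2 - V9 - G5 - C2 - HQ: 16+21+10+14+13+4 = 78
HQ - T7 - X2 - G5 - C2 - V9 - HQ: 16+21+4+13+6+5 = 65
HQ - T7 - X2 - G5 - V9 - C2 - HQ: 16+21+4+14+6+4 = 65
HQ - T7 - C2 - X2 - V9 - G5 - HQ: 16+15+9+10+14+10 = 74
HQ - T7 - C2 - X2 - G5 - V9 - HQ: 16+15+9+4+14+5 = 63
HQ - T7 - C2 - V9 - X2 - G5 - HQ: 16+15+6+10+4+10 = 61
HQ - T7 - C2 - V9 - G5 - X2 - HQ: 16+15+6+14+4+6 = 61
HQ - T7 - C2 - G5 - X2 - V9 - HQ: 16+15+13+4+10+5 = 63
HQ - T7 - C2 - G5 - V9 - X2 - HQ: 16+15+13+14+10+6 = 74
HQ - T7 - V9 - X2 - C2 - G5 - HQ: 16+12+10+9+13+10 = 70
HQ - T7 - V9 - X2 - G5 - C2 - HQ: 16+12+10+4+13+4 = 59
… (46 more)
HQ - X2 - G5 - C2 - T7 - V9 - HQ: 6+4+13+15+12+5 = 55  ← best
The minimum is 55.
One optimal route: HQ → X2 → G5 → C2 → T7 → V9 → HQ (or its reverse).

55 blocks — the shortest possible round trip.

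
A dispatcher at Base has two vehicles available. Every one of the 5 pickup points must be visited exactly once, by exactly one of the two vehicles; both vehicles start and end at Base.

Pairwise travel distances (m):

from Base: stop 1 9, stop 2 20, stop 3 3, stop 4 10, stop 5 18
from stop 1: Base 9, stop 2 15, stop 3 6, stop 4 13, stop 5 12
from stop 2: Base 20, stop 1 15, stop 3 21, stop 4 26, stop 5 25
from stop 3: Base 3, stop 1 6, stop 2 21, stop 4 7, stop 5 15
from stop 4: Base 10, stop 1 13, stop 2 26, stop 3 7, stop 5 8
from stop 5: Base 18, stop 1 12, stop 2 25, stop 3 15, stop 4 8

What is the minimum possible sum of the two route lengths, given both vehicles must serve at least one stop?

There are 2^4 − 1 = 15 ways to divide the 5 stops into two non-empty groups. For each, the best each vehicle can do is its own shortest tour through its group:
  {stop 1} + {stop 2, stop 3, stop 4, stop 5}: 18 + 63 = 81
  {stop 2} + {stop 1, stop 3, stop 4, stop 5}: 40 + 39 = 79
  {stop 1, stop 2} + {stop 3, stop 4, stop 5}: 44 + 36 = 80
  {stop 3} + {stop 1, stop 2, stop 4, stop 5}: 6 + 65 = 71
  {stop 1, stop 3} + {stop 2, stop 4, stop 5}: 18 + 63 = 81
  {stop 2, stop 3} + {stop 1, stop 4, stop 5}: 44 + 39 = 83
  … (15 splits in total)
Best: vehicle 1 Base → stop 3 → Base = 6; vehicle 2 Base → stop 2 → stop 1 → stop 5 → stop 4 → Base = 65; combined 71.

71 m — the smallest possible combined total.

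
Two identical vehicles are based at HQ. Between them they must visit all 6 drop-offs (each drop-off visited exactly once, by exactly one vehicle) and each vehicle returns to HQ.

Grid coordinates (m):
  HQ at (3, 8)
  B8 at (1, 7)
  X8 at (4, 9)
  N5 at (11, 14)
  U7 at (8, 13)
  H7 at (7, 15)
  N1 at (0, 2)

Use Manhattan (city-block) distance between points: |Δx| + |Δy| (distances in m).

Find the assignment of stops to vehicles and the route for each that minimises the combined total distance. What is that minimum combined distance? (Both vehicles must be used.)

Check every non-empty split of the stops between the two vehicles; for each half take its own optimal tour:
  {B8} + {X8, N5, U7, H7, N1}: 6 + 48 = 54
  {X8} + {B8, N5, U7, H7, N1}: 4 + 48 = 52
  {B8, X8} + {N5, U7, H7, N1}: 10 + 48 = 58
  {N5} + {B8, X8, U7, H7, N1}: 28 + 42 = 70
  {B8, N5} + {X8, U7, H7, N1}: 34 + 42 = 76
  {X8, N5} + {B8, U7, H7, N1}: 28 + 42 = 70
  … (31 splits in total)
  {X8, N5, U7, H7} + {B8, N1}: 30 + 18 = 48  ← best
Best: vehicle 1 HQ → X8 → U7 → N5 → H7 → HQ = 30; vehicle 2 HQ → B8 → N1 → HQ = 18; combined 48.

Minimum combined distance: 48 m.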